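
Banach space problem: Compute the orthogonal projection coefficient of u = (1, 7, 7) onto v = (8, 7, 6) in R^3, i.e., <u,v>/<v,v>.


Computing <u,v> = 1*8 + 7*7 + 7*6 = 99
Computing <v,v> = 8^2 + 7^2 + 6^2 = 149
Projection coefficient = 99/149 = 0.6644

0.6644


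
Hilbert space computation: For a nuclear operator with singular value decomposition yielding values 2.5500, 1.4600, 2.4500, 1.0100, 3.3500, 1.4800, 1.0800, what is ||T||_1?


The nuclear norm is the sum of all singular values.
||T||_1 = 2.5500 + 1.4600 + 2.4500 + 1.0100 + 3.3500 + 1.4800 + 1.0800
= 13.3800

13.3800


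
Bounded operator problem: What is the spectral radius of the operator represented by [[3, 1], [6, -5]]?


For a 2x2 matrix, eigenvalues satisfy lambda^2 - (trace)*lambda + det = 0
trace = 3 + -5 = -2
det = 3*-5 - 1*6 = -21
discriminant = (-2)^2 - 4*(-21) = 88
spectral radius = max |eigenvalue| = 5.6904

5.6904


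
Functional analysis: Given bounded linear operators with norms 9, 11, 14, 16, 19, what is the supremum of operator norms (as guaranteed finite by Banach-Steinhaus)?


By the Uniform Boundedness Principle, the supremum of norms is finite.
sup_k ||T_k|| = max(9, 11, 14, 16, 19) = 19

19


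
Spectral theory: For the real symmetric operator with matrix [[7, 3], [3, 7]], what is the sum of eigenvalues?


For a self-adjoint (symmetric) matrix, the eigenvalues are real.
The sum of eigenvalues equals the trace of the matrix.
trace = 7 + 7 = 14

14


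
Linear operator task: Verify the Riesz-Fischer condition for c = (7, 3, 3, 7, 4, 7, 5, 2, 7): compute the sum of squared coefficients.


sum |c_n|^2 = 7^2 + 3^2 + 3^2 + 7^2 + 4^2 + 7^2 + 5^2 + 2^2 + 7^2
= 49 + 9 + 9 + 49 + 16 + 49 + 25 + 4 + 49
= 259

259


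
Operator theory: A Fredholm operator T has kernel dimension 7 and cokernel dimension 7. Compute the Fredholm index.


The Fredholm index is defined as ind(T) = dim(ker T) - dim(coker T)
= 7 - 7
= 0

0


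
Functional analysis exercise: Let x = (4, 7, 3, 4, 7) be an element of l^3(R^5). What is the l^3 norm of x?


The l^3 norm = (sum |x_i|^3)^(1/3)
Sum of 3th powers = 64 + 343 + 27 + 64 + 343 = 841
||x||_3 = (841)^(1/3) = 9.4391

9.4391


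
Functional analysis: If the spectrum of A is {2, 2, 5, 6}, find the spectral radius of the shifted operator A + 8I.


Spectrum of A + 8I = {10, 10, 13, 14}
Spectral radius = max |lambda| over the shifted spectrum
= max(10, 10, 13, 14) = 14

14


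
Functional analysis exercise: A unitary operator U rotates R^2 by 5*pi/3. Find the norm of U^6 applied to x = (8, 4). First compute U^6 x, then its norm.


U is a rotation by theta = 5*pi/3
U^6 = rotation by 6*theta = 30*pi/3 = 0*pi/3 (mod 2*pi)
cos(0*pi/3) = 1.0000, sin(0*pi/3) = 0.0000
U^6 x = (1.0000 * 8 - 0.0000 * 4, 0.0000 * 8 + 1.0000 * 4)
= (8.0000, 4.0000)
||U^6 x|| = sqrt(8.0000^2 + 4.0000^2) = sqrt(80.0000) = 8.9443

8.9443


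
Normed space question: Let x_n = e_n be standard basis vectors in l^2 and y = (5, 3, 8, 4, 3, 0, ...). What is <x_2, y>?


x_2 = e_2 is the standard basis vector with 1 in position 2.
<x_2, y> = y_2 = 3
As n -> infinity, <x_n, y> -> 0, confirming weak convergence of (x_n) to 0.

3


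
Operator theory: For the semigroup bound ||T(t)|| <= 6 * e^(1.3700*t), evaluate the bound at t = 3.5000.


||T(3.5000)|| <= 6 * exp(1.3700 * 3.5000)
= 6 * exp(4.7950)
= 6 * 120.9044
= 725.4263

725.4263


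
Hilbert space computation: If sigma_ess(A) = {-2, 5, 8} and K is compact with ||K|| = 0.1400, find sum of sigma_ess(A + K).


By Weyl's theorem, the essential spectrum is invariant under compact perturbations.
sigma_ess(A + K) = sigma_ess(A) = {-2, 5, 8}
Sum = -2 + 5 + 8 = 11

11


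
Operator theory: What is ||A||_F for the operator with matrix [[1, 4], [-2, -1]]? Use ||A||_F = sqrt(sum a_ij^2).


||A||_F^2 = sum a_ij^2
= 1^2 + 4^2 + (-2)^2 + (-1)^2
= 1 + 16 + 4 + 1 = 22
||A||_F = sqrt(22) = 4.6904

4.6904


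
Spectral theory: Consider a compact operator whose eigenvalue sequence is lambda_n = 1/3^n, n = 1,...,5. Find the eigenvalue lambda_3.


The eigenvalue formula gives lambda_3 = 1/3^3
= 1/27
= 0.0370

0.0370


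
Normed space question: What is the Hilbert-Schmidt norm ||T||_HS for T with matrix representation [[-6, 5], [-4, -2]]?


The Hilbert-Schmidt norm is sqrt(sum of squares of all entries).
Sum of squares = (-6)^2 + 5^2 + (-4)^2 + (-2)^2
= 36 + 25 + 16 + 4 = 81
||T||_HS = sqrt(81) = 9.0000

9.0000


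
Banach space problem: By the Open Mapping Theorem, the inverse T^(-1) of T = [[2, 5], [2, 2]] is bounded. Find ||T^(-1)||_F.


det(T) = 2*2 - 5*2 = -6
T^(-1) = (1/-6) * [[2, -5], [-2, 2]] = [[-0.3333, 0.8333], [0.3333, -0.3333]]
||T^(-1)||_F^2 = (-0.3333)^2 + 0.8333^2 + 0.3333^2 + (-0.3333)^2 = 1.0278
||T^(-1)||_F = sqrt(1.0278) = 1.0138

1.0138


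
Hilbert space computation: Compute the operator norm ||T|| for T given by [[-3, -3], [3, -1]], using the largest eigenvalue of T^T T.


A^T A = [[18, 6], [6, 10]]
trace(A^T A) = 28, det(A^T A) = 144
discriminant = 28^2 - 4*144 = 208
Largest eigenvalue of A^T A = (trace + sqrt(disc))/2 = 21.2111
||T|| = sqrt(21.2111) = 4.6056

4.6056


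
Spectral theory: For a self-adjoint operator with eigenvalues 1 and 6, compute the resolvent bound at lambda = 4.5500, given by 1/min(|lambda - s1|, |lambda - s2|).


dist(4.5500, {1, 6}) = min(|4.5500 - 1|, |4.5500 - 6|)
= min(3.5500, 1.4500) = 1.4500
Resolvent bound = 1/1.4500 = 0.6897

0.6897


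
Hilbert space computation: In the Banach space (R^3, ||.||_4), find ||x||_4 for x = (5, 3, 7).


The l^4 norm = (sum |x_i|^4)^(1/4)
Sum of 4th powers = 625 + 81 + 2401 = 3107
||x||_4 = (3107)^(1/4) = 7.4660

7.4660


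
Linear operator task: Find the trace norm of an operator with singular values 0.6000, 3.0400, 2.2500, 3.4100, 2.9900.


The nuclear norm is the sum of all singular values.
||T||_1 = 0.6000 + 3.0400 + 2.2500 + 3.4100 + 2.9900
= 12.2900

12.2900


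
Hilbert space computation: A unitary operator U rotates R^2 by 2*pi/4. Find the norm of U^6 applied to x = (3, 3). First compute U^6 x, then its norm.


U is a rotation by theta = 2*pi/4
U^6 = rotation by 6*theta = 12*pi/4 = 4*pi/4 (mod 2*pi)
cos(4*pi/4) = -1.0000, sin(4*pi/4) = 0.0000
U^6 x = (-1.0000 * 3 - 0.0000 * 3, 0.0000 * 3 + -1.0000 * 3)
= (-3.0000, -3.0000)
||U^6 x|| = sqrt((-3.0000)^2 + (-3.0000)^2) = sqrt(18.0000) = 4.2426

4.2426


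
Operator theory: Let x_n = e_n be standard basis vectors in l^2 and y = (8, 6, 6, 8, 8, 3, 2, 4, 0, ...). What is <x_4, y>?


x_4 = e_4 is the standard basis vector with 1 in position 4.
<x_4, y> = y_4 = 8
As n -> infinity, <x_n, y> -> 0, confirming weak convergence of (x_n) to 0.

8


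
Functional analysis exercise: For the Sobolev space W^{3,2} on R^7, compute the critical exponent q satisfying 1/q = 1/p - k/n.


Using the Sobolev embedding formula: 1/q = 1/p - k/n
1/q = 1/2 - 3/7 = 1/14
q = 1/(1/14) = 14

14.0000


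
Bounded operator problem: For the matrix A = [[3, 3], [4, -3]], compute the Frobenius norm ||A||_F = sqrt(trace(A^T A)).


||A||_F^2 = sum a_ij^2
= 3^2 + 3^2 + 4^2 + (-3)^2
= 9 + 9 + 16 + 9 = 43
||A||_F = sqrt(43) = 6.5574

6.5574


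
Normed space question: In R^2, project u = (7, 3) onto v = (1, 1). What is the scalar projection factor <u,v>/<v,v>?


Computing <u,v> = 7*1 + 3*1 = 10
Computing <v,v> = 1^2 + 1^2 = 2
Projection coefficient = 10/2 = 5.0000

5.0000


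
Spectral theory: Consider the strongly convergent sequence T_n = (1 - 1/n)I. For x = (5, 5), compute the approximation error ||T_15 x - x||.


T_15 x - x = (1 - 1/15)x - x = -x/15
||x|| = sqrt(50) = 7.0711
||T_15 x - x|| = ||x||/15 = 7.0711/15 = 0.4714

0.4714


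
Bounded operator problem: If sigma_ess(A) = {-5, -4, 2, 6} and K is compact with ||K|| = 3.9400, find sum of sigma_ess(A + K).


By Weyl's theorem, the essential spectrum is invariant under compact perturbations.
sigma_ess(A + K) = sigma_ess(A) = {-5, -4, 2, 6}
Sum = -5 + -4 + 2 + 6 = -1

-1


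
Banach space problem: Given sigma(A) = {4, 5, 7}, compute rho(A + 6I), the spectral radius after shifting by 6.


Spectrum of A + 6I = {10, 11, 13}
Spectral radius = max |lambda| over the shifted spectrum
= max(10, 11, 13) = 13

13


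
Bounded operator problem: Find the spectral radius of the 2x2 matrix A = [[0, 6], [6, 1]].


For a 2x2 matrix, eigenvalues satisfy lambda^2 - (trace)*lambda + det = 0
trace = 0 + 1 = 1
det = 0*1 - 6*6 = -36
discriminant = 1^2 - 4*(-36) = 145
spectral radius = max |eigenvalue| = 6.5208

6.5208


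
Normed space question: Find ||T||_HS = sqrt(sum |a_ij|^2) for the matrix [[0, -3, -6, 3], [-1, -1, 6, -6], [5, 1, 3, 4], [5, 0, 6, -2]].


The Hilbert-Schmidt norm is sqrt(sum of squares of all entries).
Sum of squares = 0^2 + (-3)^2 + (-6)^2 + 3^2 + (-1)^2 + (-1)^2 + 6^2 + (-6)^2 + 5^2 + 1^2 + 3^2 + 4^2 + 5^2 + 0^2 + 6^2 + (-2)^2
= 0 + 9 + 36 + 9 + 1 + 1 + 36 + 36 + 25 + 1 + 9 + 16 + 25 + 0 + 36 + 4 = 244
||T||_HS = sqrt(244) = 15.6205

15.6205


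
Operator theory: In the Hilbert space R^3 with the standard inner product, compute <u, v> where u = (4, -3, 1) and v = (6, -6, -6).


Computing the standard inner product <u, v> = sum u_i * v_i
= 4*6 + -3*-6 + 1*-6
= 24 + 18 + -6
= 36

36


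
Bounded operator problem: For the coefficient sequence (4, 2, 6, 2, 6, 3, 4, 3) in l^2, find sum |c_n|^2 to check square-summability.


sum |c_n|^2 = 4^2 + 2^2 + 6^2 + 2^2 + 6^2 + 3^2 + 4^2 + 3^2
= 16 + 4 + 36 + 4 + 36 + 9 + 16 + 9
= 130

130


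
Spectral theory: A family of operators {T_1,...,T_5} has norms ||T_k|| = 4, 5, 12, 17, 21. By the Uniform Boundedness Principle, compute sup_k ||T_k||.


By the Uniform Boundedness Principle, the supremum of norms is finite.
sup_k ||T_k|| = max(4, 5, 12, 17, 21) = 21

21


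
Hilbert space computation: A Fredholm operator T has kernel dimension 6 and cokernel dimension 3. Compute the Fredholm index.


The Fredholm index is defined as ind(T) = dim(ker T) - dim(coker T)
= 6 - 3
= 3

3


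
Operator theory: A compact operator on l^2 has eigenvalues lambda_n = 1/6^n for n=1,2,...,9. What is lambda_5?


The eigenvalue formula gives lambda_5 = 1/6^5
= 1/7776
= 1.2860e-04

1.2860e-04


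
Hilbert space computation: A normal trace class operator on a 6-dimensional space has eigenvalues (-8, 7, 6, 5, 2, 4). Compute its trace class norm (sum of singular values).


For a normal operator, singular values equal |eigenvalues|.
Trace norm = sum |lambda_i| = 8 + 7 + 6 + 5 + 2 + 4
= 32

32


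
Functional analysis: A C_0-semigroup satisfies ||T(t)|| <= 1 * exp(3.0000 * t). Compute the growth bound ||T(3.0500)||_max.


||T(3.0500)|| <= 1 * exp(3.0000 * 3.0500)
= 1 * exp(9.1500)
= 1 * 9414.4404
= 9414.4404

9414.4404


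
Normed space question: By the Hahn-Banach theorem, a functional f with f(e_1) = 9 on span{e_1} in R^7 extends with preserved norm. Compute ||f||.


The norm of f is given by ||f|| = sup_{||x||=1} |f(x)|.
On span{e_1}, ||e_1|| = 1, so ||f|| = |f(e_1)| / ||e_1||
= |9| / 1 = 9.0000

9.0000


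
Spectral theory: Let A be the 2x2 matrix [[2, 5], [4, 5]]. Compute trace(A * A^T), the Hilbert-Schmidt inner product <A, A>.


trace(A * A^T) = sum of squares of all entries
= 2^2 + 5^2 + 4^2 + 5^2
= 4 + 25 + 16 + 25
= 70

70


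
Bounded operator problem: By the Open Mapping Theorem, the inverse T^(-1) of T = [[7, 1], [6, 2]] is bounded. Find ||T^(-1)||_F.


det(T) = 7*2 - 1*6 = 8
T^(-1) = (1/8) * [[2, -1], [-6, 7]] = [[0.2500, -0.1250], [-0.7500, 0.8750]]
||T^(-1)||_F^2 = 0.2500^2 + (-0.1250)^2 + (-0.7500)^2 + 0.8750^2 = 1.4062
||T^(-1)||_F = sqrt(1.4062) = 1.1859

1.1859


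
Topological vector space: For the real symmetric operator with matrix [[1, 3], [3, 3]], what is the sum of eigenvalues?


For a self-adjoint (symmetric) matrix, the eigenvalues are real.
The sum of eigenvalues equals the trace of the matrix.
trace = 1 + 3 = 4

4


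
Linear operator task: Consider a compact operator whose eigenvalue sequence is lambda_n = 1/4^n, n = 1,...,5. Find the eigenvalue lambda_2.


The eigenvalue formula gives lambda_2 = 1/4^2
= 1/16
= 0.0625

0.0625


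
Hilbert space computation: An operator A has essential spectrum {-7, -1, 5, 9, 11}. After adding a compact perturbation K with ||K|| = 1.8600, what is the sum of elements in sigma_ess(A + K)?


By Weyl's theorem, the essential spectrum is invariant under compact perturbations.
sigma_ess(A + K) = sigma_ess(A) = {-7, -1, 5, 9, 11}
Sum = -7 + -1 + 5 + 9 + 11 = 17

17


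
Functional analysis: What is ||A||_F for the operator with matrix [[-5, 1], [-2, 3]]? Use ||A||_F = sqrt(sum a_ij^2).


||A||_F^2 = sum a_ij^2
= (-5)^2 + 1^2 + (-2)^2 + 3^2
= 25 + 1 + 4 + 9 = 39
||A||_F = sqrt(39) = 6.2450

6.2450


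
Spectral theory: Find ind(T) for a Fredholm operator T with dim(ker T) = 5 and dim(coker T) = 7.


The Fredholm index is defined as ind(T) = dim(ker T) - dim(coker T)
= 5 - 7
= -2

-2


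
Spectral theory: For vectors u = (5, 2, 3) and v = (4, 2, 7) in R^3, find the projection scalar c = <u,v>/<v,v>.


Computing <u,v> = 5*4 + 2*2 + 3*7 = 45
Computing <v,v> = 4^2 + 2^2 + 7^2 = 69
Projection coefficient = 45/69 = 0.6522

0.6522


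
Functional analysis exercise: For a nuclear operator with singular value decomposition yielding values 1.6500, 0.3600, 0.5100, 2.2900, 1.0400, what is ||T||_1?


The nuclear norm is the sum of all singular values.
||T||_1 = 1.6500 + 0.3600 + 0.5100 + 2.2900 + 1.0400
= 5.8500

5.8500


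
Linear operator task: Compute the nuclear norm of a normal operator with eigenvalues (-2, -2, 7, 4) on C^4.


For a normal operator, singular values equal |eigenvalues|.
Trace norm = sum |lambda_i| = 2 + 2 + 7 + 4
= 15

15


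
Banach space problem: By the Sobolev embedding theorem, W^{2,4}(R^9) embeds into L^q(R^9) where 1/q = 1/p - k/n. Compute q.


Using the Sobolev embedding formula: 1/q = 1/p - k/n
1/q = 1/4 - 2/9 = 1/36
q = 1/(1/36) = 36

36.0000


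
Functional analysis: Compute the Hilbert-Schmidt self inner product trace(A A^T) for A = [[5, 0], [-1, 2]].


trace(A * A^T) = sum of squares of all entries
= 5^2 + 0^2 + (-1)^2 + 2^2
= 25 + 0 + 1 + 4
= 30

30


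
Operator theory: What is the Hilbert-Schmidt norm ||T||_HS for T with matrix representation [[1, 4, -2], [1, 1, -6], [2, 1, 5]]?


The Hilbert-Schmidt norm is sqrt(sum of squares of all entries).
Sum of squares = 1^2 + 4^2 + (-2)^2 + 1^2 + 1^2 + (-6)^2 + 2^2 + 1^2 + 5^2
= 1 + 16 + 4 + 1 + 1 + 36 + 4 + 1 + 25 = 89
||T||_HS = sqrt(89) = 9.4340

9.4340


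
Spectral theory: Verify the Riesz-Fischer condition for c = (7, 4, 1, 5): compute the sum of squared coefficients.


sum |c_n|^2 = 7^2 + 4^2 + 1^2 + 5^2
= 49 + 16 + 1 + 25
= 91

91


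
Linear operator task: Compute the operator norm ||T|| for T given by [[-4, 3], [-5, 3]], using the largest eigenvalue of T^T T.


A^T A = [[41, -27], [-27, 18]]
trace(A^T A) = 59, det(A^T A) = 9
discriminant = 59^2 - 4*9 = 3445
Largest eigenvalue of A^T A = (trace + sqrt(disc))/2 = 58.8471
||T|| = sqrt(58.8471) = 7.6712

7.6712


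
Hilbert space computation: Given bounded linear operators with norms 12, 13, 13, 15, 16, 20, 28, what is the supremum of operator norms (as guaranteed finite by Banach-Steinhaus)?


By the Uniform Boundedness Principle, the supremum of norms is finite.
sup_k ||T_k|| = max(12, 13, 13, 15, 16, 20, 28) = 28

28


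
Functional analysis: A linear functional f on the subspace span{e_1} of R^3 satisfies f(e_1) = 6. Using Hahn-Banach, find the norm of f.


The norm of f is given by ||f|| = sup_{||x||=1} |f(x)|.
On span{e_1}, ||e_1|| = 1, so ||f|| = |f(e_1)| / ||e_1||
= |6| / 1 = 6.0000

6.0000


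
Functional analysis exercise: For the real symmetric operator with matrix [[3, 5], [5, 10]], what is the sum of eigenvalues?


For a self-adjoint (symmetric) matrix, the eigenvalues are real.
The sum of eigenvalues equals the trace of the matrix.
trace = 3 + 10 = 13

13


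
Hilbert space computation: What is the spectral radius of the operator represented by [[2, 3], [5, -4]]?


For a 2x2 matrix, eigenvalues satisfy lambda^2 - (trace)*lambda + det = 0
trace = 2 + -4 = -2
det = 2*-4 - 3*5 = -23
discriminant = (-2)^2 - 4*(-23) = 96
spectral radius = max |eigenvalue| = 5.8990

5.8990


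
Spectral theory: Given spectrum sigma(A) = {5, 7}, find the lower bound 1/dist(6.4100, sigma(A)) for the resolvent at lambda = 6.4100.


dist(6.4100, {5, 7}) = min(|6.4100 - 5|, |6.4100 - 7|)
= min(1.4100, 0.5900) = 0.5900
Resolvent bound = 1/0.5900 = 1.6949

1.6949


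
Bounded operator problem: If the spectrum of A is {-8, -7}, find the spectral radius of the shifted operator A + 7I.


Spectrum of A + 7I = {-1, 0}
Spectral radius = max |lambda| over the shifted spectrum
= max(1, 0) = 1

1


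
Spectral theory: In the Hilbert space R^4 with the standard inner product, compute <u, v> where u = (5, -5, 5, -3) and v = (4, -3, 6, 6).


Computing the standard inner product <u, v> = sum u_i * v_i
= 5*4 + -5*-3 + 5*6 + -3*6
= 20 + 15 + 30 + -18
= 47

47


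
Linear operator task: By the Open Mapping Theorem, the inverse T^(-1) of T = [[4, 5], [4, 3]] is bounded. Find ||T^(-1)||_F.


det(T) = 4*3 - 5*4 = -8
T^(-1) = (1/-8) * [[3, -5], [-4, 4]] = [[-0.3750, 0.6250], [0.5000, -0.5000]]
||T^(-1)||_F^2 = (-0.3750)^2 + 0.6250^2 + 0.5000^2 + (-0.5000)^2 = 1.0312
||T^(-1)||_F = sqrt(1.0312) = 1.0155

1.0155


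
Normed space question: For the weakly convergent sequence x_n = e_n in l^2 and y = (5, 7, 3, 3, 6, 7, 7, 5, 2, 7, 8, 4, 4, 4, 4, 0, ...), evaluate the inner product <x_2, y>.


x_2 = e_2 is the standard basis vector with 1 in position 2.
<x_2, y> = y_2 = 7
As n -> infinity, <x_n, y> -> 0, confirming weak convergence of (x_n) to 0.

7


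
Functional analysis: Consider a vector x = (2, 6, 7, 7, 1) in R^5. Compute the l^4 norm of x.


The l^4 norm = (sum |x_i|^4)^(1/4)
Sum of 4th powers = 16 + 1296 + 2401 + 2401 + 1 = 6115
||x||_4 = (6115)^(1/4) = 8.8430

8.8430


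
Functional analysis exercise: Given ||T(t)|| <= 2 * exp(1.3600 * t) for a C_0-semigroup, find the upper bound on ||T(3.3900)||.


||T(3.3900)|| <= 2 * exp(1.3600 * 3.3900)
= 2 * exp(4.6104)
= 2 * 100.5244
= 201.0487

201.0487


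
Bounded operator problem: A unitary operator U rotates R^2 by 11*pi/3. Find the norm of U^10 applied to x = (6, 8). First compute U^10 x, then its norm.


U is a rotation by theta = 11*pi/3
U^10 = rotation by 10*theta = 110*pi/3 = 2*pi/3 (mod 2*pi)
cos(2*pi/3) = -0.5000, sin(2*pi/3) = 0.8660
U^10 x = (-0.5000 * 6 - 0.8660 * 8, 0.8660 * 6 + -0.5000 * 8)
= (-9.9282, 1.1962)
||U^10 x|| = sqrt((-9.9282)^2 + 1.1962^2) = sqrt(100.0000) = 10.0000

10.0000


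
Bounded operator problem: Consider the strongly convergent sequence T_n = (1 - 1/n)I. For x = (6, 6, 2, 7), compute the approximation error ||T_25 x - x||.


T_25 x - x = (1 - 1/25)x - x = -x/25
||x|| = sqrt(125) = 11.1803
||T_25 x - x|| = ||x||/25 = 11.1803/25 = 0.4472

0.4472


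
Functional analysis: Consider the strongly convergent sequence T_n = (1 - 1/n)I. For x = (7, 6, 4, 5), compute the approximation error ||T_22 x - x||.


T_22 x - x = (1 - 1/22)x - x = -x/22
||x|| = sqrt(126) = 11.2250
||T_22 x - x|| = ||x||/22 = 11.2250/22 = 0.5102

0.5102


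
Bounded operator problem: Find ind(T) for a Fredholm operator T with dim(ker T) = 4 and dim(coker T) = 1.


The Fredholm index is defined as ind(T) = dim(ker T) - dim(coker T)
= 4 - 1
= 3

3


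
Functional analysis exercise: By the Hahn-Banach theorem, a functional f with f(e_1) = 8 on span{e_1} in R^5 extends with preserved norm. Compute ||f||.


The norm of f is given by ||f|| = sup_{||x||=1} |f(x)|.
On span{e_1}, ||e_1|| = 1, so ||f|| = |f(e_1)| / ||e_1||
= |8| / 1 = 8.0000

8.0000


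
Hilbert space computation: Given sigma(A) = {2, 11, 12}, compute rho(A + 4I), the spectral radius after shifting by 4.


Spectrum of A + 4I = {6, 15, 16}
Spectral radius = max |lambda| over the shifted spectrum
= max(6, 15, 16) = 16

16


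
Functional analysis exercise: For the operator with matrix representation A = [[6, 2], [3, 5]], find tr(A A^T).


trace(A * A^T) = sum of squares of all entries
= 6^2 + 2^2 + 3^2 + 5^2
= 36 + 4 + 9 + 25
= 74

74


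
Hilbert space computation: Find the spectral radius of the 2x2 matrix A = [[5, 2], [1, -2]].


For a 2x2 matrix, eigenvalues satisfy lambda^2 - (trace)*lambda + det = 0
trace = 5 + -2 = 3
det = 5*-2 - 2*1 = -12
discriminant = 3^2 - 4*(-12) = 57
spectral radius = max |eigenvalue| = 5.2749

5.2749


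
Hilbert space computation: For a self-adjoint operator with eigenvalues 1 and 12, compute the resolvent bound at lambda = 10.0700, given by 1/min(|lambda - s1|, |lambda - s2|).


dist(10.0700, {1, 12}) = min(|10.0700 - 1|, |10.0700 - 12|)
= min(9.0700, 1.9300) = 1.9300
Resolvent bound = 1/1.9300 = 0.5181

0.5181


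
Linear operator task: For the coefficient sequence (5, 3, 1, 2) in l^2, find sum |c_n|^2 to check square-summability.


sum |c_n|^2 = 5^2 + 3^2 + 1^2 + 2^2
= 25 + 9 + 1 + 4
= 39

39


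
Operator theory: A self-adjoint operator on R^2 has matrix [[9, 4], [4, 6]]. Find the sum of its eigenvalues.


For a self-adjoint (symmetric) matrix, the eigenvalues are real.
The sum of eigenvalues equals the trace of the matrix.
trace = 9 + 6 = 15

15


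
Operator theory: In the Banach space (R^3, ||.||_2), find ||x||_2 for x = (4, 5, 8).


The l^2 norm = (sum |x_i|^2)^(1/2)
Sum of 2th powers = 16 + 25 + 64 = 105
||x||_2 = (105)^(1/2) = 10.2470

10.2470


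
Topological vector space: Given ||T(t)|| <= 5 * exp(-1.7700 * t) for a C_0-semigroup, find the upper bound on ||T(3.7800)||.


||T(3.7800)|| <= 5 * exp(-1.7700 * 3.7800)
= 5 * exp(-6.6906)
= 5 * 0.0012
= 0.0062

0.0062


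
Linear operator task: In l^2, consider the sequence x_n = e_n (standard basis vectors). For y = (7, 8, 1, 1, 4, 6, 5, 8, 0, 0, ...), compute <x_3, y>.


x_3 = e_3 is the standard basis vector with 1 in position 3.
<x_3, y> = y_3 = 1
As n -> infinity, <x_n, y> -> 0, confirming weak convergence of (x_n) to 0.

1


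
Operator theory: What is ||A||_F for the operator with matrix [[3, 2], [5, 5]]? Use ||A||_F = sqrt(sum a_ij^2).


||A||_F^2 = sum a_ij^2
= 3^2 + 2^2 + 5^2 + 5^2
= 9 + 4 + 25 + 25 = 63
||A||_F = sqrt(63) = 7.9373

7.9373


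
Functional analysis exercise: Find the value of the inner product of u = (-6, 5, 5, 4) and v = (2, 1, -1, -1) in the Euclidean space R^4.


Computing the standard inner product <u, v> = sum u_i * v_i
= -6*2 + 5*1 + 5*-1 + 4*-1
= -12 + 5 + -5 + -4
= -16

-16


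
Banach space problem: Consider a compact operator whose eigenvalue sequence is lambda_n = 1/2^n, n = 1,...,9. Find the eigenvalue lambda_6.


The eigenvalue formula gives lambda_6 = 1/2^6
= 1/64
= 0.0156

0.0156


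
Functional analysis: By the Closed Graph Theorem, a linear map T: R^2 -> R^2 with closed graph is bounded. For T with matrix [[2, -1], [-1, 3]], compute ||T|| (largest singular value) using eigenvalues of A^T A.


A^T A = [[5, -5], [-5, 10]]
trace(A^T A) = 15, det(A^T A) = 25
discriminant = 15^2 - 4*25 = 125
Largest eigenvalue of A^T A = (trace + sqrt(disc))/2 = 13.0902
||T|| = sqrt(13.0902) = 3.6180

3.6180


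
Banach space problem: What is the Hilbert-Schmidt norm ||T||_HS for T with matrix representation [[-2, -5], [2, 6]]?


The Hilbert-Schmidt norm is sqrt(sum of squares of all entries).
Sum of squares = (-2)^2 + (-5)^2 + 2^2 + 6^2
= 4 + 25 + 4 + 36 = 69
||T||_HS = sqrt(69) = 8.3066

8.3066


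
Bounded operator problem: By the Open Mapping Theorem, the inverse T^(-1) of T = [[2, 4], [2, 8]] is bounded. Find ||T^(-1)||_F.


det(T) = 2*8 - 4*2 = 8
T^(-1) = (1/8) * [[8, -4], [-2, 2]] = [[1.0000, -0.5000], [-0.2500, 0.2500]]
||T^(-1)||_F^2 = 1.0000^2 + (-0.5000)^2 + (-0.2500)^2 + 0.2500^2 = 1.3750
||T^(-1)||_F = sqrt(1.3750) = 1.1726

1.1726


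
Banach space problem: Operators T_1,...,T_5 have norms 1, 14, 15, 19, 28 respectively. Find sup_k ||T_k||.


By the Uniform Boundedness Principle, the supremum of norms is finite.
sup_k ||T_k|| = max(1, 14, 15, 19, 28) = 28

28


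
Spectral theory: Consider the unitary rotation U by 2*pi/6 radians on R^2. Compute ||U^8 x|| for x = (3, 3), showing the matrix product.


U is a rotation by theta = 2*pi/6
U^8 = rotation by 8*theta = 16*pi/6 = 4*pi/6 (mod 2*pi)
cos(4*pi/6) = -0.5000, sin(4*pi/6) = 0.8660
U^8 x = (-0.5000 * 3 - 0.8660 * 3, 0.8660 * 3 + -0.5000 * 3)
= (-4.0981, 1.0981)
||U^8 x|| = sqrt((-4.0981)^2 + 1.0981^2) = sqrt(18.0000) = 4.2426

4.2426


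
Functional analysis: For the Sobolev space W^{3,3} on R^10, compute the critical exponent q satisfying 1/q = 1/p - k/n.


Using the Sobolev embedding formula: 1/q = 1/p - k/n
1/q = 1/3 - 3/10 = 1/30
q = 1/(1/30) = 30

30.0000


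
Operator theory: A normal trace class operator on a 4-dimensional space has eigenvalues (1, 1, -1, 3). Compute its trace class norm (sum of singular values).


For a normal operator, singular values equal |eigenvalues|.
Trace norm = sum |lambda_i| = 1 + 1 + 1 + 3
= 6

6


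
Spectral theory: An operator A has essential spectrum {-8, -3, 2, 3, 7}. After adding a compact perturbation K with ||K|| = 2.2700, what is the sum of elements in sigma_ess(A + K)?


By Weyl's theorem, the essential spectrum is invariant under compact perturbations.
sigma_ess(A + K) = sigma_ess(A) = {-8, -3, 2, 3, 7}
Sum = -8 + -3 + 2 + 3 + 7 = 1

1


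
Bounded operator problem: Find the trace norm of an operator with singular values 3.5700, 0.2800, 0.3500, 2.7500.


The nuclear norm is the sum of all singular values.
||T||_1 = 3.5700 + 0.2800 + 0.3500 + 2.7500
= 6.9500

6.9500


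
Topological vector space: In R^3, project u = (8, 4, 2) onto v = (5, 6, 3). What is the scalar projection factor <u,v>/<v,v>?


Computing <u,v> = 8*5 + 4*6 + 2*3 = 70
Computing <v,v> = 5^2 + 6^2 + 3^2 = 70
Projection coefficient = 70/70 = 1.0000

1.0000


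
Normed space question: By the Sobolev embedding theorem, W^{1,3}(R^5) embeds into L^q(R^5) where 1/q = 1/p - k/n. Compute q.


Using the Sobolev embedding formula: 1/q = 1/p - k/n
1/q = 1/3 - 1/5 = 2/15
q = 1/(2/15) = 15/2 = 7.5000

7.5000


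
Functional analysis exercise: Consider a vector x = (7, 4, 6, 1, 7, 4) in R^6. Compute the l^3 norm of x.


The l^3 norm = (sum |x_i|^3)^(1/3)
Sum of 3th powers = 343 + 64 + 216 + 1 + 343 + 64 = 1031
||x||_3 = (1031)^(1/3) = 10.1023

10.1023


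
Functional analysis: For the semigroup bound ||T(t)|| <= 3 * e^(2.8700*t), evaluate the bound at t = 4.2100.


||T(4.2100)|| <= 3 * exp(2.8700 * 4.2100)
= 3 * exp(12.0827)
= 3 * 176786.8414
= 530360.5242

530360.5242


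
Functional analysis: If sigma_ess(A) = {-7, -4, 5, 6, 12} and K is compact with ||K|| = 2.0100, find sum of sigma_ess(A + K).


By Weyl's theorem, the essential spectrum is invariant under compact perturbations.
sigma_ess(A + K) = sigma_ess(A) = {-7, -4, 5, 6, 12}
Sum = -7 + -4 + 5 + 6 + 12 = 12

12


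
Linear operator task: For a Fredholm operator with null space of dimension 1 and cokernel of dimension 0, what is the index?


The Fredholm index is defined as ind(T) = dim(ker T) - dim(coker T)
= 1 - 0
= 1

1


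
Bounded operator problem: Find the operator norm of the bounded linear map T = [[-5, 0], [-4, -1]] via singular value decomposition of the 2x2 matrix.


A^T A = [[41, 4], [4, 1]]
trace(A^T A) = 42, det(A^T A) = 25
discriminant = 42^2 - 4*25 = 1664
Largest eigenvalue of A^T A = (trace + sqrt(disc))/2 = 41.3961
||T|| = sqrt(41.3961) = 6.4340

6.4340


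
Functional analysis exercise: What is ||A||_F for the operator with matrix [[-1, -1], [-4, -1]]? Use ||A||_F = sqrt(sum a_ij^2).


||A||_F^2 = sum a_ij^2
= (-1)^2 + (-1)^2 + (-4)^2 + (-1)^2
= 1 + 1 + 16 + 1 = 19
||A||_F = sqrt(19) = 4.3589

4.3589


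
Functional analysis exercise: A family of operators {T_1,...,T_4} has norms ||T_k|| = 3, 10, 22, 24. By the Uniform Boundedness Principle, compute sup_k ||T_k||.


By the Uniform Boundedness Principle, the supremum of norms is finite.
sup_k ||T_k|| = max(3, 10, 22, 24) = 24

24


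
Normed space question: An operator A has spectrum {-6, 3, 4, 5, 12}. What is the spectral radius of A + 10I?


Spectrum of A + 10I = {4, 13, 14, 15, 22}
Spectral radius = max |lambda| over the shifted spectrum
= max(4, 13, 14, 15, 22) = 22

22


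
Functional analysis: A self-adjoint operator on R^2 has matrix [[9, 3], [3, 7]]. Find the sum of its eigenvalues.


For a self-adjoint (symmetric) matrix, the eigenvalues are real.
The sum of eigenvalues equals the trace of the matrix.
trace = 9 + 7 = 16

16


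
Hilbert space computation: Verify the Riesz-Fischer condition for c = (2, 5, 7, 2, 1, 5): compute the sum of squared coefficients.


sum |c_n|^2 = 2^2 + 5^2 + 7^2 + 2^2 + 1^2 + 5^2
= 4 + 25 + 49 + 4 + 1 + 25
= 108

108


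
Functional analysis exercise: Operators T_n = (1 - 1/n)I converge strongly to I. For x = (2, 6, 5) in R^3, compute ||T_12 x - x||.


T_12 x - x = (1 - 1/12)x - x = -x/12
||x|| = sqrt(65) = 8.0623
||T_12 x - x|| = ||x||/12 = 8.0623/12 = 0.6719

0.6719


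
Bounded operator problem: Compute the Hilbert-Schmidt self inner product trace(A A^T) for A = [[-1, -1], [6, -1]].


trace(A * A^T) = sum of squares of all entries
= (-1)^2 + (-1)^2 + 6^2 + (-1)^2
= 1 + 1 + 36 + 1
= 39

39


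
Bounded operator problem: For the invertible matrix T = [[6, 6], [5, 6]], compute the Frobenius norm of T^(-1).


det(T) = 6*6 - 6*5 = 6
T^(-1) = (1/6) * [[6, -6], [-5, 6]] = [[1.0000, -1.0000], [-0.8333, 1.0000]]
||T^(-1)||_F^2 = 1.0000^2 + (-1.0000)^2 + (-0.8333)^2 + 1.0000^2 = 3.6944
||T^(-1)||_F = sqrt(3.6944) = 1.9221

1.9221


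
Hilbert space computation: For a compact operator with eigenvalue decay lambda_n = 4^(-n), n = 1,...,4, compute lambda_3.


The eigenvalue formula gives lambda_3 = 1/4^3
= 1/64
= 0.0156

0.0156


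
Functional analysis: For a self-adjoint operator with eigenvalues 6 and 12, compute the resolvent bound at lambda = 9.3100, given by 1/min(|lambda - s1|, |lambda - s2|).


dist(9.3100, {6, 12}) = min(|9.3100 - 6|, |9.3100 - 12|)
= min(3.3100, 2.6900) = 2.6900
Resolvent bound = 1/2.6900 = 0.3717

0.3717


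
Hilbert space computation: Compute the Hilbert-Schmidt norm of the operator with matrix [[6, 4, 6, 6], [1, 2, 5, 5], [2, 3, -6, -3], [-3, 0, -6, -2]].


The Hilbert-Schmidt norm is sqrt(sum of squares of all entries).
Sum of squares = 6^2 + 4^2 + 6^2 + 6^2 + 1^2 + 2^2 + 5^2 + 5^2 + 2^2 + 3^2 + (-6)^2 + (-3)^2 + (-3)^2 + 0^2 + (-6)^2 + (-2)^2
= 36 + 16 + 36 + 36 + 1 + 4 + 25 + 25 + 4 + 9 + 36 + 9 + 9 + 0 + 36 + 4 = 286
||T||_HS = sqrt(286) = 16.9115

16.9115


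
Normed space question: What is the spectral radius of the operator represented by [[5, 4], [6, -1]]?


For a 2x2 matrix, eigenvalues satisfy lambda^2 - (trace)*lambda + det = 0
trace = 5 + -1 = 4
det = 5*-1 - 4*6 = -29
discriminant = 4^2 - 4*(-29) = 132
spectral radius = max |eigenvalue| = 7.7446

7.7446


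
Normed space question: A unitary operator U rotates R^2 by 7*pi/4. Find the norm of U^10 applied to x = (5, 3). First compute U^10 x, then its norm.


U is a rotation by theta = 7*pi/4
U^10 = rotation by 10*theta = 70*pi/4 = 6*pi/4 (mod 2*pi)
cos(6*pi/4) = 0.0000, sin(6*pi/4) = -1.0000
U^10 x = (0.0000 * 5 - -1.0000 * 3, -1.0000 * 5 + 0.0000 * 3)
= (3.0000, -5.0000)
||U^10 x|| = sqrt(3.0000^2 + (-5.0000)^2) = sqrt(34.0000) = 5.8310

5.8310


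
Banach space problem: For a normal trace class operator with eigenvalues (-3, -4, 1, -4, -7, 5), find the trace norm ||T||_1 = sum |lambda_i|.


For a normal operator, singular values equal |eigenvalues|.
Trace norm = sum |lambda_i| = 3 + 4 + 1 + 4 + 7 + 5
= 24

24


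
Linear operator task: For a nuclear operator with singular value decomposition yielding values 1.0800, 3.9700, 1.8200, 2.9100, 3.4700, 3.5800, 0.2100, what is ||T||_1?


The nuclear norm is the sum of all singular values.
||T||_1 = 1.0800 + 3.9700 + 1.8200 + 2.9100 + 3.4700 + 3.5800 + 0.2100
= 17.0400

17.0400


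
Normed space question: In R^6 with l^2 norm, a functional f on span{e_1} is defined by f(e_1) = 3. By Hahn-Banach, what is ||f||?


The norm of f is given by ||f|| = sup_{||x||=1} |f(x)|.
On span{e_1}, ||e_1|| = 1, so ||f|| = |f(e_1)| / ||e_1||
= |3| / 1 = 3.0000

3.0000


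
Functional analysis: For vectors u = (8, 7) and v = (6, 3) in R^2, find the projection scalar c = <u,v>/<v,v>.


Computing <u,v> = 8*6 + 7*3 = 69
Computing <v,v> = 6^2 + 3^2 = 45
Projection coefficient = 69/45 = 1.5333

1.5333


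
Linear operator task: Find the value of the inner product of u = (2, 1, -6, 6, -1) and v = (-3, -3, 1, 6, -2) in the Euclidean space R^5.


Computing the standard inner product <u, v> = sum u_i * v_i
= 2*-3 + 1*-3 + -6*1 + 6*6 + -1*-2
= -6 + -3 + -6 + 36 + 2
= 23

23


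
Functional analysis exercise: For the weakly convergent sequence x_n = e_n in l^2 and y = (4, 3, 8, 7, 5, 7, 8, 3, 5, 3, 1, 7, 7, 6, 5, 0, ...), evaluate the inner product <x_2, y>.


x_2 = e_2 is the standard basis vector with 1 in position 2.
<x_2, y> = y_2 = 3
As n -> infinity, <x_n, y> -> 0, confirming weak convergence of (x_n) to 0.

3


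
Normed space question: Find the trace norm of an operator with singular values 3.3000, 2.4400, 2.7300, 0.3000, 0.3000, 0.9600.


The nuclear norm is the sum of all singular values.
||T||_1 = 3.3000 + 2.4400 + 2.7300 + 0.3000 + 0.3000 + 0.9600
= 10.0300

10.0300


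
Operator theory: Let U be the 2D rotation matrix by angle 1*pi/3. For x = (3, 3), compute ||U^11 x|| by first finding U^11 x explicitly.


U is a rotation by theta = 1*pi/3
U^11 = rotation by 11*theta = 11*pi/3 = 5*pi/3 (mod 2*pi)
cos(5*pi/3) = 0.5000, sin(5*pi/3) = -0.8660
U^11 x = (0.5000 * 3 - -0.8660 * 3, -0.8660 * 3 + 0.5000 * 3)
= (4.0981, -1.0981)
||U^11 x|| = sqrt(4.0981^2 + (-1.0981)^2) = sqrt(18.0000) = 4.2426

4.2426


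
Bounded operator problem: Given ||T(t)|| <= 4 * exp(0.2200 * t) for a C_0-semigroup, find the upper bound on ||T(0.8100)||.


||T(0.8100)|| <= 4 * exp(0.2200 * 0.8100)
= 4 * exp(0.1782)
= 4 * 1.1951
= 4.7803

4.7803


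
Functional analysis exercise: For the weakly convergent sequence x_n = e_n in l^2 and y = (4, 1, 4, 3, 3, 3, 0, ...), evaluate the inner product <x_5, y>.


x_5 = e_5 is the standard basis vector with 1 in position 5.
<x_5, y> = y_5 = 3
As n -> infinity, <x_n, y> -> 0, confirming weak convergence of (x_n) to 0.

3


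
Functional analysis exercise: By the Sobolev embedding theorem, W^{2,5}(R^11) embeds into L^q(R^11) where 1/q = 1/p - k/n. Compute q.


Using the Sobolev embedding formula: 1/q = 1/p - k/n
1/q = 1/5 - 2/11 = 1/55
q = 1/(1/55) = 55

55.0000


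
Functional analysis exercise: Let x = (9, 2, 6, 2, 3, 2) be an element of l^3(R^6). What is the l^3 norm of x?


The l^3 norm = (sum |x_i|^3)^(1/3)
Sum of 3th powers = 729 + 8 + 216 + 8 + 27 + 8 = 996
||x||_3 = (996)^(1/3) = 9.9866

9.9866


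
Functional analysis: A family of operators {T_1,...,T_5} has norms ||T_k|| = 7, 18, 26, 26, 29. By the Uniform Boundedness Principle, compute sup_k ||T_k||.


By the Uniform Boundedness Principle, the supremum of norms is finite.
sup_k ||T_k|| = max(7, 18, 26, 26, 29) = 29

29


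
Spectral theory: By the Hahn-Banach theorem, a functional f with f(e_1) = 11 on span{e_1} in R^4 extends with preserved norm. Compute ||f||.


The norm of f is given by ||f|| = sup_{||x||=1} |f(x)|.
On span{e_1}, ||e_1|| = 1, so ||f|| = |f(e_1)| / ||e_1||
= |11| / 1 = 11.0000

11.0000


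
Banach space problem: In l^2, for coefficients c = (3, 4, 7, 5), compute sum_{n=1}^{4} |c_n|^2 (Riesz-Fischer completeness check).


sum |c_n|^2 = 3^2 + 4^2 + 7^2 + 5^2
= 9 + 16 + 49 + 25
= 99

99


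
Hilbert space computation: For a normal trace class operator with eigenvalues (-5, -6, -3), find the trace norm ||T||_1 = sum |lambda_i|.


For a normal operator, singular values equal |eigenvalues|.
Trace norm = sum |lambda_i| = 5 + 6 + 3
= 14

14


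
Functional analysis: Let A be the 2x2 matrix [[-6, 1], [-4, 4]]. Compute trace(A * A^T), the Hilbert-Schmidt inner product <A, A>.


trace(A * A^T) = sum of squares of all entries
= (-6)^2 + 1^2 + (-4)^2 + 4^2
= 36 + 1 + 16 + 16
= 69

69


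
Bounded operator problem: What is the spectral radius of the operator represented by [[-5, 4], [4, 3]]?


For a 2x2 matrix, eigenvalues satisfy lambda^2 - (trace)*lambda + det = 0
trace = -5 + 3 = -2
det = -5*3 - 4*4 = -31
discriminant = (-2)^2 - 4*(-31) = 128
spectral radius = max |eigenvalue| = 6.6569

6.6569


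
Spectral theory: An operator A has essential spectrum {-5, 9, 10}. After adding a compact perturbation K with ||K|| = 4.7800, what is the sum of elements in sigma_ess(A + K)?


By Weyl's theorem, the essential spectrum is invariant under compact perturbations.
sigma_ess(A + K) = sigma_ess(A) = {-5, 9, 10}
Sum = -5 + 9 + 10 = 14

14


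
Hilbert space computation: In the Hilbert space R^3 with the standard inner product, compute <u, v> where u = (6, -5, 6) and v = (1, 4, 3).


Computing the standard inner product <u, v> = sum u_i * v_i
= 6*1 + -5*4 + 6*3
= 6 + -20 + 18
= 4

4


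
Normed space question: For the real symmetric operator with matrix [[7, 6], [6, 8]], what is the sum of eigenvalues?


For a self-adjoint (symmetric) matrix, the eigenvalues are real.
The sum of eigenvalues equals the trace of the matrix.
trace = 7 + 8 = 15

15


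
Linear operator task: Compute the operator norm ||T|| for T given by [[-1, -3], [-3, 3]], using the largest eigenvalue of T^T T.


A^T A = [[10, -6], [-6, 18]]
trace(A^T A) = 28, det(A^T A) = 144
discriminant = 28^2 - 4*144 = 208
Largest eigenvalue of A^T A = (trace + sqrt(disc))/2 = 21.2111
||T|| = sqrt(21.2111) = 4.6056

4.6056


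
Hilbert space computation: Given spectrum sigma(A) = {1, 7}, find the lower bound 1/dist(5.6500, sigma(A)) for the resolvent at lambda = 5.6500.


dist(5.6500, {1, 7}) = min(|5.6500 - 1|, |5.6500 - 7|)
= min(4.6500, 1.3500) = 1.3500
Resolvent bound = 1/1.3500 = 0.7407

0.7407


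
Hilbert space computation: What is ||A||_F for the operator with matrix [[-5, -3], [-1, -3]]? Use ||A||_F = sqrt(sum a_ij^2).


||A||_F^2 = sum a_ij^2
= (-5)^2 + (-3)^2 + (-1)^2 + (-3)^2
= 25 + 9 + 1 + 9 = 44
||A||_F = sqrt(44) = 6.6332

6.6332


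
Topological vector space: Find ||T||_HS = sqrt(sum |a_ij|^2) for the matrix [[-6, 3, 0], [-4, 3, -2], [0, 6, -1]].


The Hilbert-Schmidt norm is sqrt(sum of squares of all entries).
Sum of squares = (-6)^2 + 3^2 + 0^2 + (-4)^2 + 3^2 + (-2)^2 + 0^2 + 6^2 + (-1)^2
= 36 + 9 + 0 + 16 + 9 + 4 + 0 + 36 + 1 = 111
||T||_HS = sqrt(111) = 10.5357

10.5357


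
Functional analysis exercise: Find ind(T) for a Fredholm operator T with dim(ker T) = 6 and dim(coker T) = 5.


The Fredholm index is defined as ind(T) = dim(ker T) - dim(coker T)
= 6 - 5
= 1

1


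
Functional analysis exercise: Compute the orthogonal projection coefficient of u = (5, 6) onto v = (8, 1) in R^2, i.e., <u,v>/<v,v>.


Computing <u,v> = 5*8 + 6*1 = 46
Computing <v,v> = 8^2 + 1^2 = 65
Projection coefficient = 46/65 = 0.7077

0.7077


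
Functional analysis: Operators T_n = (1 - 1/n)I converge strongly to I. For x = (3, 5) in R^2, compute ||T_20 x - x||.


T_20 x - x = (1 - 1/20)x - x = -x/20
||x|| = sqrt(34) = 5.8310
||T_20 x - x|| = ||x||/20 = 5.8310/20 = 0.2915

0.2915


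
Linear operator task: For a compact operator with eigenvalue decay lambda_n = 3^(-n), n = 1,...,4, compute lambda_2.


The eigenvalue formula gives lambda_2 = 1/3^2
= 1/9
= 0.1111

0.1111


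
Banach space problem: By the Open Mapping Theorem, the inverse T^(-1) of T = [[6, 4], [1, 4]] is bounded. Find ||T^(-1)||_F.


det(T) = 6*4 - 4*1 = 20
T^(-1) = (1/20) * [[4, -4], [-1, 6]] = [[0.2000, -0.2000], [-0.0500, 0.3000]]
||T^(-1)||_F^2 = 0.2000^2 + (-0.2000)^2 + (-0.0500)^2 + 0.3000^2 = 0.1725
||T^(-1)||_F = sqrt(0.1725) = 0.4153

0.4153
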